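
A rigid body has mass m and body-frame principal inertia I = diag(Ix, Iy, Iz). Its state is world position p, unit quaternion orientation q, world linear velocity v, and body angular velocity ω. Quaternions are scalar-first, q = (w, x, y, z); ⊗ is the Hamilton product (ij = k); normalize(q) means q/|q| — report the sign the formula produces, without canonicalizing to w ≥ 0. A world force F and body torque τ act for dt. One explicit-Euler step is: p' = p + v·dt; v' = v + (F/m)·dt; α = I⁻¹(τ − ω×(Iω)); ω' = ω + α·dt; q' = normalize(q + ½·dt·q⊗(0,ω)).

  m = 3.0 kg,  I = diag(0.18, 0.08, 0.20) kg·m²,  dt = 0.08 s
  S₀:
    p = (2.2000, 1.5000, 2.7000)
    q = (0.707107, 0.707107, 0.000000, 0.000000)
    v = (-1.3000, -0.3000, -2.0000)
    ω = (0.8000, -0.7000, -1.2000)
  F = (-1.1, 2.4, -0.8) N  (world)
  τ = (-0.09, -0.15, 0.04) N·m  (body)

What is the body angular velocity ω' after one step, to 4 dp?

α = I⁻¹(τ − ω×Iω) = (-1.0600, -2.1150, -0.0800)
ω' = ω + α·dt = (0.7152, -0.8692, -1.2064)

ω' = (0.7152, -0.8692, -1.2064)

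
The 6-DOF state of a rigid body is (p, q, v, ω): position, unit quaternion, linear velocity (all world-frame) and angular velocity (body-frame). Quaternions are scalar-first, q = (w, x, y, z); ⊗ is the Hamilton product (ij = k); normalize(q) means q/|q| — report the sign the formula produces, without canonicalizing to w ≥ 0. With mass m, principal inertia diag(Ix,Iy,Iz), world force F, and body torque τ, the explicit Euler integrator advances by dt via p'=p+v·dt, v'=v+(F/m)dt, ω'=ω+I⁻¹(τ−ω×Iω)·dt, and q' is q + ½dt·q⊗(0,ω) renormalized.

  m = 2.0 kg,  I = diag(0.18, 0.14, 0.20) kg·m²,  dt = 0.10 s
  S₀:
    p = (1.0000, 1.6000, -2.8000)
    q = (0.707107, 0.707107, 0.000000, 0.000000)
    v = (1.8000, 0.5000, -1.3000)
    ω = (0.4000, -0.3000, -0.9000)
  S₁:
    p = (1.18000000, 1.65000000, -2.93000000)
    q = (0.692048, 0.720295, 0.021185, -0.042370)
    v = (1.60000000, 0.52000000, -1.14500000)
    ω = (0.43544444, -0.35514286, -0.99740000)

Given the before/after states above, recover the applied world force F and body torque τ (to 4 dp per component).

F = (-4.0000, 0.4000, 3.1000)
τ = (0.0800, -0.0700, -0.1900)

rate change Δω = (0.03544444, -0.05514286, -0.09740000)
precession coupling = (0.0162, 0.0072, 0.0048)
I·α + gyro = (0.0800, -0.0700, -0.1900)
Δv = v₁−v₀ = (-0.20000000, 0.02000000, 0.15500000)
applied force F = (-4.0000, 0.4000, 3.1000)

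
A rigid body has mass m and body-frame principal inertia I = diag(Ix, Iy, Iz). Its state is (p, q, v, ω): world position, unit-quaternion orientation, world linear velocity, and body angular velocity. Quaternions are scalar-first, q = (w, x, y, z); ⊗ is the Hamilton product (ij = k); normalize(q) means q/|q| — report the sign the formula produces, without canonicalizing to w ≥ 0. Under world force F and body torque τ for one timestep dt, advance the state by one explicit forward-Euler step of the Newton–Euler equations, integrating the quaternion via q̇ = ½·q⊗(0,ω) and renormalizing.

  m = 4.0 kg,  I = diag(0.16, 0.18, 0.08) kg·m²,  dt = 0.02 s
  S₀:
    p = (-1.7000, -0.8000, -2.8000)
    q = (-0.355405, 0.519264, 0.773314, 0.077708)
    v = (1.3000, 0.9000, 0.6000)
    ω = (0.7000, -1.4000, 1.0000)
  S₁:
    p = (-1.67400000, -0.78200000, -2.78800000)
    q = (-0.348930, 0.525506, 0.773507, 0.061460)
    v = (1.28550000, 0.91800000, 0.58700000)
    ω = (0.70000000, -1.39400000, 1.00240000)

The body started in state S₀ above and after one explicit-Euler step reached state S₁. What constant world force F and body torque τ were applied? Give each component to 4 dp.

Δv = v₁−v₀ = (-0.01450000, 0.01800000, -0.01300000)
m·(v₁−v₀)/dt = (-2.9000, 3.6000, -2.6000)
rate change Δω = (0.00000000, 0.00600000, 0.00240000)
ω₀×(Iω₀) = (0.1400, 0.0560, -0.0196)
I·α + gyro = (0.1400, 0.1100, -0.0100)

F = (-2.9000, 3.6000, -2.6000)
τ = (0.1400, 0.1100, -0.0100)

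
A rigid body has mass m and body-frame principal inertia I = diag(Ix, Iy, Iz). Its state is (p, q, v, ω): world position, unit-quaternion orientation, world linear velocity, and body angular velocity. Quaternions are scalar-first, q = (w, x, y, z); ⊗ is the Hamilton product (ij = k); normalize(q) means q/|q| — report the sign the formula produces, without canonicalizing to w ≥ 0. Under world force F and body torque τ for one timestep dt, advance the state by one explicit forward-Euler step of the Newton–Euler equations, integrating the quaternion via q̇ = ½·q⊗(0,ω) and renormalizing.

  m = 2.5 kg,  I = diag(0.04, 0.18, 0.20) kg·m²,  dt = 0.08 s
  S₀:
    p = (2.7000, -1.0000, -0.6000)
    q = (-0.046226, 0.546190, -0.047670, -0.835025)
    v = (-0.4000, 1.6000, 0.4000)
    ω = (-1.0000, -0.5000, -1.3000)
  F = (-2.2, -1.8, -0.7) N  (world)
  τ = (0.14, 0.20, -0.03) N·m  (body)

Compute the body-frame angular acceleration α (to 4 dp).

gyro term ω×Iω = (0.0130, -0.2080, 0.0700)
angular accel α = (3.1750, 2.2667, -0.5000)

α = (3.1750, 2.2667, -0.5000)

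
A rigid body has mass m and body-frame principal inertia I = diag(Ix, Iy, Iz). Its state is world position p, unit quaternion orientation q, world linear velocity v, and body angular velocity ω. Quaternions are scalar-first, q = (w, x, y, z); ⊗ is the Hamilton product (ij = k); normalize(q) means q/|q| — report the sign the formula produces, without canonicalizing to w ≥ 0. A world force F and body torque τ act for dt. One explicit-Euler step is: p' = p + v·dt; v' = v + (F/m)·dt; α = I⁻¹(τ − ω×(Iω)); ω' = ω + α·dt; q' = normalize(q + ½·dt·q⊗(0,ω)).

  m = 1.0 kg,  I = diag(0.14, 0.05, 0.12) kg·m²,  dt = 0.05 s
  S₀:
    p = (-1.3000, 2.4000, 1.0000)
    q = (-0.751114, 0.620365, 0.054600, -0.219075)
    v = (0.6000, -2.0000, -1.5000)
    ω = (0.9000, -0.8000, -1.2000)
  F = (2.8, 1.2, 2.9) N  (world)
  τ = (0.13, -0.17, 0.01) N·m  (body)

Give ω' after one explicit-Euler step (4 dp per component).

gyro term ω×Iω = (0.0672, -0.0216, 0.0648)
α = I⁻¹(τ − ω×Iω) = (0.4486, -2.9680, -0.4567)
new body rate ω' = (0.9224, -0.9484, -1.2228)

ω' = (0.9224, -0.9484, -1.2228)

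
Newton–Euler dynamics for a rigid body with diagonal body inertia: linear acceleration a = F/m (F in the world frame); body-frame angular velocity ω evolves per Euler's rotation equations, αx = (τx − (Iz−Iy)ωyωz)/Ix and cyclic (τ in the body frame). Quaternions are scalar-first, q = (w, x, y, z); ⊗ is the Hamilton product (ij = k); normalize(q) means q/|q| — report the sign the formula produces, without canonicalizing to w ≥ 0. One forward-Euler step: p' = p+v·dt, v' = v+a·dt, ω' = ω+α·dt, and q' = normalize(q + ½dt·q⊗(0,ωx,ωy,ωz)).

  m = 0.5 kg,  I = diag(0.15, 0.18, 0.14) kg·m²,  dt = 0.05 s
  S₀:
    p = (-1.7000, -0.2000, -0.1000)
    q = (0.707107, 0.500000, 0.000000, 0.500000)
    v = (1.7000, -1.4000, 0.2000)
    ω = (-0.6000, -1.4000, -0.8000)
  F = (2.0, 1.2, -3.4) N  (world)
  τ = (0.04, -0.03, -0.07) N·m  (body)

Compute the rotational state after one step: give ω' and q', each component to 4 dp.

ω' = (-0.5717, -1.4097, -0.8340)
q' = (0.7239, 0.5064, -0.0222, 0.4679)

angular accel α = (0.5653, -0.1933, -0.6800)
ω' = ω + α·dt = (-0.5717, -1.4097, -0.8340)
q⊗(0,ω) = (0.7000000, 0.2757358, -0.8899498, -1.2656856)
q + ½dt·q⊗(0,ω), renormalized = (0.7239, 0.5064, -0.0222, 0.4679)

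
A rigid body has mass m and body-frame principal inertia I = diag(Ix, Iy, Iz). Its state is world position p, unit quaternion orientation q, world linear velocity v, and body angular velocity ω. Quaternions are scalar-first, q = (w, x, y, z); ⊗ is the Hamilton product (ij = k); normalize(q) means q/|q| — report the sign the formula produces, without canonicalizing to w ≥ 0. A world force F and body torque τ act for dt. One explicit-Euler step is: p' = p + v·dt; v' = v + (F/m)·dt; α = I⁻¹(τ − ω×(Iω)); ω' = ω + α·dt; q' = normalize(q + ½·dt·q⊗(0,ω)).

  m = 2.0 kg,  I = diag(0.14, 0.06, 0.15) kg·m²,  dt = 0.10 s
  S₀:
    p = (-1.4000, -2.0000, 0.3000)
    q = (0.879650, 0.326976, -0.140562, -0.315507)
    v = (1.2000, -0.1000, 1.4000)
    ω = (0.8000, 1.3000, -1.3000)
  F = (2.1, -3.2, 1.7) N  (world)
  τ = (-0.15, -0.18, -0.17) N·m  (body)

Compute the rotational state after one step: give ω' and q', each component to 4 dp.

precession coupling ω×(Iω) = (-0.1521, 0.0104, -0.0832)
(τ − ω×Iω)/I = (0.0150, -3.1733, -0.5787)
new body rate ω' = (0.8015, 0.9827, -1.3579)
q⊗(0,ω) = (-0.4890093, 1.2966097, 1.3162082, -0.6060266)
q + ½dt·q⊗(0,ω), renormalized = (0.8509, 0.3899, -0.0744, -0.3441)

ω' = (0.8015, 0.9827, -1.3579)
q' = (0.8509, 0.3899, -0.0744, -0.3441)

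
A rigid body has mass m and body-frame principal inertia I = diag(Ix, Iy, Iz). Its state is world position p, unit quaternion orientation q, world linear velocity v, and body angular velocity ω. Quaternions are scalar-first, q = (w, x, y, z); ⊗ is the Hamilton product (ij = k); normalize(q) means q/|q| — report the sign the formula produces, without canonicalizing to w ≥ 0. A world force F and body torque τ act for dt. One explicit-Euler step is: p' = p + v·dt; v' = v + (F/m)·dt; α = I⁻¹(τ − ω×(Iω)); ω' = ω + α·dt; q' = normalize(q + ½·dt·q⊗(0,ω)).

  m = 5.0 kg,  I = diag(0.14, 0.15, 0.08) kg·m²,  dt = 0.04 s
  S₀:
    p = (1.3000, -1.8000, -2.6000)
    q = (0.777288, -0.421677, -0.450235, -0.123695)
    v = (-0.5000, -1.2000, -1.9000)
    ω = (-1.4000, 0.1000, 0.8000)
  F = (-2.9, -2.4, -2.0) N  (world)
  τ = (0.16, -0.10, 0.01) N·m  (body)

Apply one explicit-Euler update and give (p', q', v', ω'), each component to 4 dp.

α = I⁻¹(τ − ω×Iω) = (1.1829, -0.2187, 0.1425)
new body rate ω' = (-1.3527, 0.0913, 0.8057)
q⊗(0,ω) = (-0.4463683, -1.4360217, 0.5882434, -0.0506663)
q + ½dt·q⊗(0,ω), renormalized = (0.7680, -0.4502, -0.4382, -0.1246)
new position p' = (1.2800, -1.8480, -2.6760)
v + (F/m)dt = (-0.5232, -1.2192, -1.9160)

p' = (1.2800, -1.8480, -2.6760)
q' = (0.7680, -0.4502, -0.4382, -0.1246)
v' = (-0.5232, -1.2192, -1.9160)
ω' = (-1.3527, 0.0913, 0.8057)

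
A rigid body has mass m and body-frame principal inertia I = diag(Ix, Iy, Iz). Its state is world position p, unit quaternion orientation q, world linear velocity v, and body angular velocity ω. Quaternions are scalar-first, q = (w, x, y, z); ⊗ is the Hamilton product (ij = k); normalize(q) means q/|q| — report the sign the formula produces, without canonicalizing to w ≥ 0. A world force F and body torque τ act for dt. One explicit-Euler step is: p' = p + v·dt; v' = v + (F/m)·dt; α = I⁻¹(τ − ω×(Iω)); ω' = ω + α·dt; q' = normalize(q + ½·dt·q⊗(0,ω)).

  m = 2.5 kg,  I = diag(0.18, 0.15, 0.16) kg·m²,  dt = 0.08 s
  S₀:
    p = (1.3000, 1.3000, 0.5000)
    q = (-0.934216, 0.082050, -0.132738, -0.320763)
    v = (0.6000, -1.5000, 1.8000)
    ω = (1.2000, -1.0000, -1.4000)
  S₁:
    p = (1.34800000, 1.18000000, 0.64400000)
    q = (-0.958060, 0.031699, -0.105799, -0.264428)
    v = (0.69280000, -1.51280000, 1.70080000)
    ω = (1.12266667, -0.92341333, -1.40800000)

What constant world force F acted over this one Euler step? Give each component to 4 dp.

Δv = v₁−v₀ = (0.09280000, -0.01280000, -0.09920000)
F = m·Δv/dt = (2.9000, -0.4000, -3.1000)

F = (2.9000, -0.4000, -3.1000)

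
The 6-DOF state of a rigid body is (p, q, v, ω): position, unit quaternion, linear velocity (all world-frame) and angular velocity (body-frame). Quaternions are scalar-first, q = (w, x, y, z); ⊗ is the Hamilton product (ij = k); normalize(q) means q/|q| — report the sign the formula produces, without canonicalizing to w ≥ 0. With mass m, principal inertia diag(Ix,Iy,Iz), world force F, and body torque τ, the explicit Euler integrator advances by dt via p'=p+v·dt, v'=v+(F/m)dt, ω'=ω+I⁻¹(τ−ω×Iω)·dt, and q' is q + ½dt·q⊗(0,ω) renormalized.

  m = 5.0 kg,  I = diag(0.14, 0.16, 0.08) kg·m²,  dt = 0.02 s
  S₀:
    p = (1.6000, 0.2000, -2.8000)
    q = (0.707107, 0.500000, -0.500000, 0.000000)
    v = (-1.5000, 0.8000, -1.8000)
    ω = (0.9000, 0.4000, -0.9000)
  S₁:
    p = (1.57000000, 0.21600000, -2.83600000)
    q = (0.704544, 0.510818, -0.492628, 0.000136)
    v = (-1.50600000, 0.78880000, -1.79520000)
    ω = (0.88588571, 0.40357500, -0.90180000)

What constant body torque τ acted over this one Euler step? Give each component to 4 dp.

τ = (-0.0700, -0.0200, 0.0000)

Δω = ω₁−ω₀ = (-0.01411429, 0.00357500, -0.00180000)
precession coupling = (0.0288, -0.0486, 0.0072)
applied torque τ = (-0.0700, -0.0200, 0.0000)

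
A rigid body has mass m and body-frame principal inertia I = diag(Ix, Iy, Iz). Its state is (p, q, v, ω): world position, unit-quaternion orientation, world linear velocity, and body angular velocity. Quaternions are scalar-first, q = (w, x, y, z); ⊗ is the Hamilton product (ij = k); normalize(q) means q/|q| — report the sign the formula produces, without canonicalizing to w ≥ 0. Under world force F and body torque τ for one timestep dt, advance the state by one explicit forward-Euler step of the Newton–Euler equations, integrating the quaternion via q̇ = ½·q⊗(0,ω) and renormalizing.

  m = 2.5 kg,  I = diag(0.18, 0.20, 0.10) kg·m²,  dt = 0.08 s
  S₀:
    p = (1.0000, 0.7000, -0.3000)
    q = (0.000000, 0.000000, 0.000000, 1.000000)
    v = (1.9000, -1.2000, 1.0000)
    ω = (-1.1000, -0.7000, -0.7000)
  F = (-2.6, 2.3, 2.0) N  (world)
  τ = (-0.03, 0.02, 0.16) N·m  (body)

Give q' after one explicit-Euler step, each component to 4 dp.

Hamilton product q⊗(0,ω) = (0.7000000, 0.7000000, -1.1000000, 0.0000000)
q' = normalize(q + ½dt·q⊗(0,ω)) = (0.0280, 0.0280, -0.0439, 0.9983)

q' = (0.0280, 0.0280, -0.0439, 0.9983)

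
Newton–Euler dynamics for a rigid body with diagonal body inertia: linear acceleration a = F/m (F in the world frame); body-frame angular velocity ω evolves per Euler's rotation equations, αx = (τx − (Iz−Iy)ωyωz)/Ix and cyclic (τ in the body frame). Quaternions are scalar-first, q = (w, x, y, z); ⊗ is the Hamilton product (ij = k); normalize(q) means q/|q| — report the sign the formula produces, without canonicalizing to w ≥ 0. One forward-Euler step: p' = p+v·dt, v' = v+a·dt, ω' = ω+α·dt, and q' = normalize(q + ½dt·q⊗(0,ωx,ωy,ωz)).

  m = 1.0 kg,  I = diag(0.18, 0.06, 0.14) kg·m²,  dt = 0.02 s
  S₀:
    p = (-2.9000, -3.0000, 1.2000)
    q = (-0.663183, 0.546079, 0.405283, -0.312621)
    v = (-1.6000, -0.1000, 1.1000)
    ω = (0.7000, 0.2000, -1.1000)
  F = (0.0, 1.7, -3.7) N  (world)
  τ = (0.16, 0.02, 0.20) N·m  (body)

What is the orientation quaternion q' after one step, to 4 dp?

q' = (-0.6712, 0.5376, 0.4077, -0.3070)

q⊗(0,ω) = (-0.8071950, -0.8475152, 0.2492156, 0.5550190)
q' = normalize(q + ½dt·q⊗(0,ω)) = (-0.6712, 0.5376, 0.4077, -0.3070)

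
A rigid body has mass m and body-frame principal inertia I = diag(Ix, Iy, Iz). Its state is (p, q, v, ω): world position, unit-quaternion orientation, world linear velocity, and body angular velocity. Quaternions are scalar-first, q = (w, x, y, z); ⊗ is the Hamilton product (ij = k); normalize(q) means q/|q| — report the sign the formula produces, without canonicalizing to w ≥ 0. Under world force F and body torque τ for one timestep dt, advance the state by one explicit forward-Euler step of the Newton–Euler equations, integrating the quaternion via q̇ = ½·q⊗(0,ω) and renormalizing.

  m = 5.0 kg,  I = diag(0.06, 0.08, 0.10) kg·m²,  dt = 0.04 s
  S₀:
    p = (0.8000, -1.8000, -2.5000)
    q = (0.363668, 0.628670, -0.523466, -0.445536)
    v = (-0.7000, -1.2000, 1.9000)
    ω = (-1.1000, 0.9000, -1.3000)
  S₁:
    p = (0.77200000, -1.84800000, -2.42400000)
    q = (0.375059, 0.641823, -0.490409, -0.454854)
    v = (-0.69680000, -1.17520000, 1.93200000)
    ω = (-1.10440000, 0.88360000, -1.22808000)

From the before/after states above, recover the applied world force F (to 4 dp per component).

F = (0.4000, 3.1000, 4.0000)

v₁ − v₀ = (0.00320000, 0.02480000, 0.03200000)
applied force F = (0.4000, 3.1000, 4.0000)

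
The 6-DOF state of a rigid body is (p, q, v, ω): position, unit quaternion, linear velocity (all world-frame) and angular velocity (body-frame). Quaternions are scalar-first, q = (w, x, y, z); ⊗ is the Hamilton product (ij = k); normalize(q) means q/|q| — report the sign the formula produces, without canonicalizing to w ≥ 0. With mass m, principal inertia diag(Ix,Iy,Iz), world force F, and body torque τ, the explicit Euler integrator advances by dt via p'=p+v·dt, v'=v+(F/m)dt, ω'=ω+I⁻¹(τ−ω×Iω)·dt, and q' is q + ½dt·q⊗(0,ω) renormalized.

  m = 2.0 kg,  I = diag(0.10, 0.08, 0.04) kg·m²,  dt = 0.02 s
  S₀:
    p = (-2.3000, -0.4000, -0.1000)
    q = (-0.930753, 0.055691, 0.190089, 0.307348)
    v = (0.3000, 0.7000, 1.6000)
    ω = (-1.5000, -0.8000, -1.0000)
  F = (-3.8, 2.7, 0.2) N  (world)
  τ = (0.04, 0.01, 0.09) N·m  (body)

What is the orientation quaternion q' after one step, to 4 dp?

q' = (-0.9251, 0.0702, 0.1934, 0.3190)

q⊗(0,ω) = (0.5429557, 1.4519189, 0.3392714, 1.1713337)
q' = normalize(q + ½dt·q⊗(0,ω)) = (-0.9251, 0.0702, 0.1934, 0.3190)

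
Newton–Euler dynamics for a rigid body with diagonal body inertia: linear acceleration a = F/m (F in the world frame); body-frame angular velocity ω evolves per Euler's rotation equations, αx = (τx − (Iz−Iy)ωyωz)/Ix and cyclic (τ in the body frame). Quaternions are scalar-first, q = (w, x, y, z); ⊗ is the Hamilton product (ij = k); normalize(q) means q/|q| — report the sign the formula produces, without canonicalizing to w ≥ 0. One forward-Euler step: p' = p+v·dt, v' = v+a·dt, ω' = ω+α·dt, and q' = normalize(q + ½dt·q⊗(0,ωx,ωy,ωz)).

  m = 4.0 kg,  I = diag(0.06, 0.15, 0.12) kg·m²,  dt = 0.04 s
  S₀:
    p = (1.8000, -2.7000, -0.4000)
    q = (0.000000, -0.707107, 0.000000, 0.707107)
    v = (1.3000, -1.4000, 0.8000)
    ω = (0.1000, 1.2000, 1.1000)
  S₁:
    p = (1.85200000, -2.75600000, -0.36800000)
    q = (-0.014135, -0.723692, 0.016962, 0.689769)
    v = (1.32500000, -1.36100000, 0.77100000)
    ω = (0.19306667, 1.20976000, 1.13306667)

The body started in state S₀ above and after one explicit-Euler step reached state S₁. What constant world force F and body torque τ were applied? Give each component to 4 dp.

F = (2.5000, 3.9000, -2.9000)
τ = (0.1000, 0.0300, 0.1100)

Δv = v₁−v₀ = (0.02500000, 0.03900000, -0.02900000)
applied force F = (2.5000, 3.9000, -2.9000)
rate change Δω = (0.09306667, 0.00976000, 0.03306667)
precession coupling = (-0.0396, -0.0066, 0.0108)
I·α + gyro = (0.1000, 0.0300, 0.1100)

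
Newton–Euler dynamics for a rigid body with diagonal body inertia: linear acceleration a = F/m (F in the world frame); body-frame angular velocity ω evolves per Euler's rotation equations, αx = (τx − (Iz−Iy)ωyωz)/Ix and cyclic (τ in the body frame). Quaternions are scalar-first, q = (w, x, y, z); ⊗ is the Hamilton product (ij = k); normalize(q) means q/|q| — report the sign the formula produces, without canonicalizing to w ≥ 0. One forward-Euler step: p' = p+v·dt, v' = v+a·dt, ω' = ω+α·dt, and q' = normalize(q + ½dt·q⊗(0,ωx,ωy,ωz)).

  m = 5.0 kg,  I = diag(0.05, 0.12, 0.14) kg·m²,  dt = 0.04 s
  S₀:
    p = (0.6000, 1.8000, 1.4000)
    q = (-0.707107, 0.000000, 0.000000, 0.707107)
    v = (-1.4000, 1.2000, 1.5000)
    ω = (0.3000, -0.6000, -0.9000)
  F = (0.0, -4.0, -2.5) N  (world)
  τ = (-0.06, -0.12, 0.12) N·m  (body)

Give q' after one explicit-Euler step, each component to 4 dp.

q⊗(0,ω) = (0.6363963, 0.2121321, 0.6363963, 0.6363963)
q' = normalize(q + ½dt·q⊗(0,ω)) = (-0.6942, 0.0042, 0.0127, 0.7197)

q' = (-0.6942, 0.0042, 0.0127, 0.7197)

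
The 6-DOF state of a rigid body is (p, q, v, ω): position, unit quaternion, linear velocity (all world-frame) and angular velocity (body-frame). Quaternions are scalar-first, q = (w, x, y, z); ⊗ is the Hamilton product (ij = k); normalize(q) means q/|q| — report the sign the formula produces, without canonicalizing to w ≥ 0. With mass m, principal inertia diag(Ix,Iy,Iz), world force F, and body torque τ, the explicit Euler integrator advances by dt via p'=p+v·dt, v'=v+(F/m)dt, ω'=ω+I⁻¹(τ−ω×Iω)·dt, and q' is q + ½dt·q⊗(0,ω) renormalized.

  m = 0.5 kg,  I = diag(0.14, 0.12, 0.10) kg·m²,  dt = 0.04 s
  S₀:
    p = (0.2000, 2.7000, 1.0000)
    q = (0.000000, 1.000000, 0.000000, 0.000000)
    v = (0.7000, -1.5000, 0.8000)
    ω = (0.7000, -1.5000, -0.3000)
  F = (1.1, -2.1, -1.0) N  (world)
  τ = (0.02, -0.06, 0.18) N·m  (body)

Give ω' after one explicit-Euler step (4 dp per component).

gyro term ω×Iω = (-0.0090, -0.0084, 0.0210)
angular accel α = (0.2071, -0.4300, 1.5900)
ω + α·dt = (0.7083, -1.5172, -0.2364)

ω' = (0.7083, -1.5172, -0.2364)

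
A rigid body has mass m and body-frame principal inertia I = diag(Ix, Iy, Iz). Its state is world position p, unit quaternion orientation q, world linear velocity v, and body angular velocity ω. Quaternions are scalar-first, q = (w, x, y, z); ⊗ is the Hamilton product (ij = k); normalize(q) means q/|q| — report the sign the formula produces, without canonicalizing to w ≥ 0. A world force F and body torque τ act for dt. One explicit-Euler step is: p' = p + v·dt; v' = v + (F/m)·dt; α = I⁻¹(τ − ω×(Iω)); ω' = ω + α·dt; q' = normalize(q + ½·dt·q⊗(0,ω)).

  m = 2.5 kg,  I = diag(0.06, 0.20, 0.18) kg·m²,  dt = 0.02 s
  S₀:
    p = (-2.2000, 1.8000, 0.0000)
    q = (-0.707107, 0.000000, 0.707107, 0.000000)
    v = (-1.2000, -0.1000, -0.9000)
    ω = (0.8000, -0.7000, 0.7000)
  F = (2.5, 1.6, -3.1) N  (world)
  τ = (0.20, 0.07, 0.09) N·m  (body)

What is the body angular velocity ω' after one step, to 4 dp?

ω' = (0.8634, -0.6863, 0.7187)

α = I⁻¹(τ − ω×Iω) = (3.1700, 0.6860, 0.9356)
ω + α·dt = (0.8634, -0.6863, 0.7187)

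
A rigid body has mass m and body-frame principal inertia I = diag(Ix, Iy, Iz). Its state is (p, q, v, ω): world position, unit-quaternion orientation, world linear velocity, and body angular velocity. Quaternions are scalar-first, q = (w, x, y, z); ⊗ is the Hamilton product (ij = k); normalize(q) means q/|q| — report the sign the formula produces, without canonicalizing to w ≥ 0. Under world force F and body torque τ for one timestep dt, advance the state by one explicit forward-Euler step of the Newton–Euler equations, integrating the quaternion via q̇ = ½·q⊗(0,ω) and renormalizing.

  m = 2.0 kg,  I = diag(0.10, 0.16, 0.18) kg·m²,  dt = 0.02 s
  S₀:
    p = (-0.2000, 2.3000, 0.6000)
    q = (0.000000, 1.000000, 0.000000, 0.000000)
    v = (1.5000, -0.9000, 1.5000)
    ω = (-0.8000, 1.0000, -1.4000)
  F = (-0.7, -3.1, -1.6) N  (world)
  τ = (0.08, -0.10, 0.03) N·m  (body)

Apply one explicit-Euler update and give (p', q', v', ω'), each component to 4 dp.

p' = p + v·dt = (-0.1700, 2.2820, 0.6300)
v + (F/m)dt = (1.4930, -0.9310, 1.4840)
α = I⁻¹(τ − ω×Iω) = (1.0800, -0.0650, 0.4333)
ω' = ω + α·dt = (-0.7784, 0.9987, -1.3913)
2q̇ = q⊗(0,ω) = (0.8000000, 0.0000000, 1.4000000, 1.0000000)
updated quaternion q' = (0.0080, 0.9998, 0.0140, 0.0100)

p' = (-0.1700, 2.2820, 0.6300)
q' = (0.0080, 0.9998, 0.0140, 0.0100)
v' = (1.4930, -0.9310, 1.4840)
ω' = (-0.7784, 0.9987, -1.3913)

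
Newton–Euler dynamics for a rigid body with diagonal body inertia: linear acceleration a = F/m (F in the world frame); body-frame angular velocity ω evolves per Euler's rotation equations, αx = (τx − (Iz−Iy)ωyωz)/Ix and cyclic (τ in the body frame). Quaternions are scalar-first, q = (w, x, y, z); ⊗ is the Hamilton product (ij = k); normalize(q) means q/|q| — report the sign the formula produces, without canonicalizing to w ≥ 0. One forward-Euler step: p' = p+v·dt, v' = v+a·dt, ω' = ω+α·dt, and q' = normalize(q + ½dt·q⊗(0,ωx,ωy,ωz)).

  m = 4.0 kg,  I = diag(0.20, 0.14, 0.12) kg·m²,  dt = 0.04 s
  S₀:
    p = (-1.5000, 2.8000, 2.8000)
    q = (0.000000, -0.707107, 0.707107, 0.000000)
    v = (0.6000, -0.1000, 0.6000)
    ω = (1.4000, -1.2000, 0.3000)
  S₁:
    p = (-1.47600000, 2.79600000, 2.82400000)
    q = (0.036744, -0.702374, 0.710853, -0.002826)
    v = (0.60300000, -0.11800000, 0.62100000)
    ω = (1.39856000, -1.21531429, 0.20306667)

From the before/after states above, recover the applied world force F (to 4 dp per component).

F = (0.3000, -1.8000, 2.1000)

velocity change Δv = (0.00300000, -0.01800000, 0.02100000)
m·(v₁−v₀)/dt = (0.3000, -1.8000, 2.1000)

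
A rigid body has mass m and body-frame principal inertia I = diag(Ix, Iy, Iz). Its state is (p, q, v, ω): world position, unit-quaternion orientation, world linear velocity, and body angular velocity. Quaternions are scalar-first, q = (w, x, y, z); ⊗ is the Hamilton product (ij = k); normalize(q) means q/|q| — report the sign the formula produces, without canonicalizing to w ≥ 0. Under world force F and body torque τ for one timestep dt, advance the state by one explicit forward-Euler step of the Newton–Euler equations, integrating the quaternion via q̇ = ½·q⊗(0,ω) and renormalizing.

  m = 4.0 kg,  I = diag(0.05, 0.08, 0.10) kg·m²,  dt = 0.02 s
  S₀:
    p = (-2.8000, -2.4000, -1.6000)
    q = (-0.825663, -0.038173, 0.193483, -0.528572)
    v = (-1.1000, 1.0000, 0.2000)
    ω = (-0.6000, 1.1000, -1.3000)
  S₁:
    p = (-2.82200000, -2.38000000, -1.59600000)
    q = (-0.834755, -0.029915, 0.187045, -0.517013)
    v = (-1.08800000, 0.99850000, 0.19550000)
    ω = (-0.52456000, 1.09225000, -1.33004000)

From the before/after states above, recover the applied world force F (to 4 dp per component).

F = (2.4000, -0.3000, -0.9000)

velocity change Δv = (0.01200000, -0.00150000, -0.00450000)
applied force F = (2.4000, -0.3000, -0.9000)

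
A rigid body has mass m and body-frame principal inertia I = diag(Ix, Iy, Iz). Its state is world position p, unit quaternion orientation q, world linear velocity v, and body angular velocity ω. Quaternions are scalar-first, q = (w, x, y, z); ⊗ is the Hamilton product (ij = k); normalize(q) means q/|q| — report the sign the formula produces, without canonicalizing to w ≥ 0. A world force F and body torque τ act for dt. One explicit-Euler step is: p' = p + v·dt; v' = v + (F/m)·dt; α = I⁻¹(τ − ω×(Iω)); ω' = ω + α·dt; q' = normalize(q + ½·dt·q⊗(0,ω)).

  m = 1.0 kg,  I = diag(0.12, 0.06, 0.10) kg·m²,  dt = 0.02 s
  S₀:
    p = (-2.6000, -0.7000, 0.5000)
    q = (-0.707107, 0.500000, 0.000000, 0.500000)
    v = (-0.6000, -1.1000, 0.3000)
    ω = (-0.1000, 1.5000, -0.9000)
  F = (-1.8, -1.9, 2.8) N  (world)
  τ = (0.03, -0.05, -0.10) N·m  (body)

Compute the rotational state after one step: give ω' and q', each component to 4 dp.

ω' = (-0.0860, 1.4827, -0.9218)
q' = (-0.7020, 0.4931, -0.0066, 0.5138)

precession coupling ω×(Iω) = (-0.0540, 0.0018, 0.0090)
(τ − ω×Iω)/I = (0.7000, -0.8633, -1.0900)
new body rate ω' = (-0.0860, 1.4827, -0.9218)
Hamilton product q⊗(0,ω) = (0.5000000, -0.6792893, -0.6606605, 1.3863963)
q + ½dt·q⊗(0,ω), renormalized = (-0.7020, 0.4931, -0.0066, 0.5138)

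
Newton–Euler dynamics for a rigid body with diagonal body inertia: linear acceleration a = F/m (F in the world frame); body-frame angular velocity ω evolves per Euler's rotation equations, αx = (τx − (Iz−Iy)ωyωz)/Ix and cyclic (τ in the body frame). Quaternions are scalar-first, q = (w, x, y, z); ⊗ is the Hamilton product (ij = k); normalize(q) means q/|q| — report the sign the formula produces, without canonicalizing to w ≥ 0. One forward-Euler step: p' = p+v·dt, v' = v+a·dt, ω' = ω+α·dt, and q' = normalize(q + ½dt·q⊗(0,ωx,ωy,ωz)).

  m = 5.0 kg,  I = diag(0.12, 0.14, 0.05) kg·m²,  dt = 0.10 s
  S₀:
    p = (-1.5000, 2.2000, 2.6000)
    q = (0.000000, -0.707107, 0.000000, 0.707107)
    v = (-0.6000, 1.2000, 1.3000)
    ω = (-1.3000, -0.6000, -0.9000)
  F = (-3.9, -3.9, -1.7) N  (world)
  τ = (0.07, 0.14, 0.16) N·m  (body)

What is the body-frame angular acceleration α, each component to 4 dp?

ω×(Iω) gyroscopic = (-0.0486, 0.0819, 0.0156)
angular accel α = (0.9883, 0.4150, 2.8880)

α = (0.9883, 0.4150, 2.8880)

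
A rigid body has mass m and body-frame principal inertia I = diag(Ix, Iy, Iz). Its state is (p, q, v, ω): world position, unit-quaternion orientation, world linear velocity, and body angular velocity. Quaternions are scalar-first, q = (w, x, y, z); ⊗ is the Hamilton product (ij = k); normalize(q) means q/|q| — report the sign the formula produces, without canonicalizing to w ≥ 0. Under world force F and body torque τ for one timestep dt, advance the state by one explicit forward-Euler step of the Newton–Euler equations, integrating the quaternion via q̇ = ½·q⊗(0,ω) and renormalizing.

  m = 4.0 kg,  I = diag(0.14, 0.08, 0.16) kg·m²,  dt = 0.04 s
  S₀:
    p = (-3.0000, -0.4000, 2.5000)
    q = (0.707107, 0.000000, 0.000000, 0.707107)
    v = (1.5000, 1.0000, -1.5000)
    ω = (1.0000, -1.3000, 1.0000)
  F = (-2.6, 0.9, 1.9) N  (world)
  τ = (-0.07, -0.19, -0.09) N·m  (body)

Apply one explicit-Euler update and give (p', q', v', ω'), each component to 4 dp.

p' = (-2.9400, -0.3600, 2.4400)
q' = (0.6925, 0.0325, -0.0042, 0.7207)
v' = (1.4740, 1.0090, -1.4810)
ω' = (1.0097, -1.3850, 0.9580)

linear accel F/m = (-0.6500, 0.2250, 0.4750)
p + v·dt = (-2.9400, -0.3600, 2.4400)
v + (F/m)dt = (1.4740, 1.0090, -1.4810)
gyro term ω×Iω = (-0.1040, -0.0200, 0.0780)
angular accel α = (0.2429, -2.1250, -1.0500)
ω' = ω + α·dt = (1.0097, -1.3850, 0.9580)
2q̇ = q⊗(0,ω) = (-0.7071070, 1.6263461, -0.2121321, 0.7071070)
updated quaternion q' = (0.6925, 0.0325, -0.0042, 0.7207)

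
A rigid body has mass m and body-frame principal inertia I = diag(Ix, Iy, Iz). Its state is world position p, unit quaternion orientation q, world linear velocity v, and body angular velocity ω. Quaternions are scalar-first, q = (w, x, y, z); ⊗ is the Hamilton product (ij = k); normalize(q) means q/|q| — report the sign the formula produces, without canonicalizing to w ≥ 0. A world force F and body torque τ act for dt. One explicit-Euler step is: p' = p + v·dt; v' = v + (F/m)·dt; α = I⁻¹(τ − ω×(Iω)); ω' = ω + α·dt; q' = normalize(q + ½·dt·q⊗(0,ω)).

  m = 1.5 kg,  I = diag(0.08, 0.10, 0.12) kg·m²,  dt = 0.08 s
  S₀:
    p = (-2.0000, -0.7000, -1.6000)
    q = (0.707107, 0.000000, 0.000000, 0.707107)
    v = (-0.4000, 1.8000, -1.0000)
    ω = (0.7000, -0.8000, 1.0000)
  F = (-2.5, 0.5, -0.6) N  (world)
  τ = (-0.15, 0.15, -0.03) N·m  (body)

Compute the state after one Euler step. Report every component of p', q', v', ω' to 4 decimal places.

p' = (-2.0320, -0.5560, -1.6800)
q' = (0.6777, 0.0424, -0.0028, 0.7341)
v' = (-0.5333, 1.8267, -1.0320)
ω' = (0.5660, -0.6576, 0.9875)

a = F/m = (-1.6667, 0.3333, -0.4000)
p + v·dt = (-2.0320, -0.5560, -1.6800)
new velocity v' = (-0.5333, 1.8267, -1.0320)
ω×(Iω) gyroscopic = (-0.0160, -0.0280, -0.0112)
(τ − ω×Iω)/I = (-1.6750, 1.7800, -0.1567)
ω + α·dt = (0.5660, -0.6576, 0.9875)
Hamilton product q⊗(0,ω) = (-0.7071070, 1.0606605, -0.0707107, 0.7071070)
q + ½dt·q⊗(0,ω), renormalized = (0.6777, 0.0424, -0.0028, 0.7341)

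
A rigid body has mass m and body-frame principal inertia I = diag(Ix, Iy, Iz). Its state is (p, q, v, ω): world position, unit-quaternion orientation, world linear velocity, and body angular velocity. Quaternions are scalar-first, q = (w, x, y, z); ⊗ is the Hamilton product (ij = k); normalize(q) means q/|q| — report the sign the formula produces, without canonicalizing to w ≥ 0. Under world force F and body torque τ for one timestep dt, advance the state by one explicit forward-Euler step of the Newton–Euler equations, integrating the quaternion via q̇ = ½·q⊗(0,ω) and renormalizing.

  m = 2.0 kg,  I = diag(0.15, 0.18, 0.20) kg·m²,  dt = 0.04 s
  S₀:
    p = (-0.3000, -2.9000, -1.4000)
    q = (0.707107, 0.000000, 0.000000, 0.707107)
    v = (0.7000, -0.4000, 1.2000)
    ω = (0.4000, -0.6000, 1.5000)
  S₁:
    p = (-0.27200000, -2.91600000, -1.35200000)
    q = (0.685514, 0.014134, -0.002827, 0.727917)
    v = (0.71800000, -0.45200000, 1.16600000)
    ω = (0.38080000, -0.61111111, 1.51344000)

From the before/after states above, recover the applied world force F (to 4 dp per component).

F = (0.9000, -2.6000, -1.7000)

velocity change Δv = (0.01800000, -0.05200000, -0.03400000)
applied force F = (0.9000, -2.6000, -1.7000)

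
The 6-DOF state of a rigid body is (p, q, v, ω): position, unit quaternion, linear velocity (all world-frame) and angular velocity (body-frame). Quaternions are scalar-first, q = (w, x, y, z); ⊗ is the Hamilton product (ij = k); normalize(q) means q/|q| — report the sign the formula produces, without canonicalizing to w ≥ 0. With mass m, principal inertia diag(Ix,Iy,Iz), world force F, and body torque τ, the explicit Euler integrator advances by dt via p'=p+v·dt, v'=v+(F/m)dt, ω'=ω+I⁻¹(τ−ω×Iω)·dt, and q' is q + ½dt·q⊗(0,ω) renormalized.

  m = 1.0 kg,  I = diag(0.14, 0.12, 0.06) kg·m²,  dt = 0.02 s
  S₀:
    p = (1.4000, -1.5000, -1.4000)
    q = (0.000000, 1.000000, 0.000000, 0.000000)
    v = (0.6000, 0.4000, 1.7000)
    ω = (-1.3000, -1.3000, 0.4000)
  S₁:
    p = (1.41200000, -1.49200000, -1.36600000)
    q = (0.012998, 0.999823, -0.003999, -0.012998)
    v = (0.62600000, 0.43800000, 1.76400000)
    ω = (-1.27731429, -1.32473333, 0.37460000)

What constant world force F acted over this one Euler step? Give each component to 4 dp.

F = (1.3000, 1.9000, 3.2000)

velocity change Δv = (0.02600000, 0.03800000, 0.06400000)
F = m·Δv/dt = (1.3000, 1.9000, 3.2000)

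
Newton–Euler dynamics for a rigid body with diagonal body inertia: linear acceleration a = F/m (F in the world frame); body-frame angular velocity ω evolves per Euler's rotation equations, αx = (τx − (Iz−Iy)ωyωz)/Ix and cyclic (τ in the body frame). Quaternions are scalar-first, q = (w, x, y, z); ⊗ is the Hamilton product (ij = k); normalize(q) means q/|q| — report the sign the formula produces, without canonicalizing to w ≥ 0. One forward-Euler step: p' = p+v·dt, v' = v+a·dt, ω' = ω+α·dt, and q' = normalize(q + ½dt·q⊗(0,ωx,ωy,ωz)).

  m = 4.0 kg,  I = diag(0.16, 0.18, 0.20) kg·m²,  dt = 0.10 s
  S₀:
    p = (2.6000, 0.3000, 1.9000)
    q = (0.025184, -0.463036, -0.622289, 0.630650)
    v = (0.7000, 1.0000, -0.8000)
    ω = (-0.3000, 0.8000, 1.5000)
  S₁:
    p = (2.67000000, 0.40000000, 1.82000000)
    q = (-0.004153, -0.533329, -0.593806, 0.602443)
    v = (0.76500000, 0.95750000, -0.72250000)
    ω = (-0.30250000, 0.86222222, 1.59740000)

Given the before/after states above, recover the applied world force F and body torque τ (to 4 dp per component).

ω₁ − ω₀ = (-0.00250000, 0.06222222, 0.09740000)
precession coupling = (0.0240, 0.0180, -0.0048)
applied torque τ = (0.0200, 0.1300, 0.1900)
Δv = v₁−v₀ = (0.06500000, -0.04250000, 0.07750000)
F = m·Δv/dt = (2.6000, -1.7000, 3.1000)

F = (2.6000, -1.7000, 3.1000)
τ = (0.0200, 0.1300, 0.1900)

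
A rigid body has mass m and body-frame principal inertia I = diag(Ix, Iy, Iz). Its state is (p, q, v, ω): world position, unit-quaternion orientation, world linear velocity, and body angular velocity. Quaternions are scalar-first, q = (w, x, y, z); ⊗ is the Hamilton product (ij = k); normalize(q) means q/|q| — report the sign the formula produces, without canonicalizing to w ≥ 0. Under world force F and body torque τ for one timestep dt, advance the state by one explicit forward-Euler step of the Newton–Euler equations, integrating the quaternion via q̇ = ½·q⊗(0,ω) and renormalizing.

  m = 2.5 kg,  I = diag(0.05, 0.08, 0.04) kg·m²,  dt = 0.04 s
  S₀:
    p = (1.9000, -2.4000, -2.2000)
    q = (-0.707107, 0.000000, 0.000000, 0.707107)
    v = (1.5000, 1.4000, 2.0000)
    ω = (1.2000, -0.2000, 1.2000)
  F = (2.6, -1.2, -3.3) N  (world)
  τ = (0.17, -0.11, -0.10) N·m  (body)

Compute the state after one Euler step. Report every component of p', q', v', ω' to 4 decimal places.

p' = (1.9600, -2.3440, -2.1200)
q' = (-0.7237, -0.0141, 0.0198, 0.6897)
v' = (1.5416, 1.3808, 1.9472)
ω' = (1.3283, -0.2622, 1.1072)

precession coupling ω×(Iω) = (0.0096, 0.0144, -0.0072)
(τ − ω×Iω)/I = (3.2080, -1.5550, -2.3200)
ω + α·dt = (1.3283, -0.2622, 1.1072)
Hamilton product q⊗(0,ω) = (-0.8485284, -0.7071070, 0.9899498, -0.8485284)
q + ½dt·q⊗(0,ω), renormalized = (-0.7237, -0.0141, 0.0198, 0.6897)
p + v·dt = (1.9600, -2.3440, -2.1200)
new velocity v' = (1.5416, 1.3808, 1.9472)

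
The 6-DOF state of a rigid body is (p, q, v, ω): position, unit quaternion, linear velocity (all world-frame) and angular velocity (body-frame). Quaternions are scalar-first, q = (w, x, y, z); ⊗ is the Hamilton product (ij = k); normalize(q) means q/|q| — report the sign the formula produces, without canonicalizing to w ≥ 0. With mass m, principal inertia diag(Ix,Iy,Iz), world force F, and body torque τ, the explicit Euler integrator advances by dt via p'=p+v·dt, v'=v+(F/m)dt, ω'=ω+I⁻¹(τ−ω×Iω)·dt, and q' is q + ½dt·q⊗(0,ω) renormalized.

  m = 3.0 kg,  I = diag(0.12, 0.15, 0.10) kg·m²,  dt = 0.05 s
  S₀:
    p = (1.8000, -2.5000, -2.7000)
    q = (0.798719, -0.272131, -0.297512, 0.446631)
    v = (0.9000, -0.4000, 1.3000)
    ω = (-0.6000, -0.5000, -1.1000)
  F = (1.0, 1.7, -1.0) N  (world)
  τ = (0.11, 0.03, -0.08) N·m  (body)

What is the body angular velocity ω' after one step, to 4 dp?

gyro term ω×Iω = (-0.0275, 0.0132, 0.0090)
angular accel α = (1.1458, 0.1120, -0.8900)
new body rate ω' = (-0.5427, -0.4944, -1.1445)

ω' = (-0.5427, -0.4944, -1.1445)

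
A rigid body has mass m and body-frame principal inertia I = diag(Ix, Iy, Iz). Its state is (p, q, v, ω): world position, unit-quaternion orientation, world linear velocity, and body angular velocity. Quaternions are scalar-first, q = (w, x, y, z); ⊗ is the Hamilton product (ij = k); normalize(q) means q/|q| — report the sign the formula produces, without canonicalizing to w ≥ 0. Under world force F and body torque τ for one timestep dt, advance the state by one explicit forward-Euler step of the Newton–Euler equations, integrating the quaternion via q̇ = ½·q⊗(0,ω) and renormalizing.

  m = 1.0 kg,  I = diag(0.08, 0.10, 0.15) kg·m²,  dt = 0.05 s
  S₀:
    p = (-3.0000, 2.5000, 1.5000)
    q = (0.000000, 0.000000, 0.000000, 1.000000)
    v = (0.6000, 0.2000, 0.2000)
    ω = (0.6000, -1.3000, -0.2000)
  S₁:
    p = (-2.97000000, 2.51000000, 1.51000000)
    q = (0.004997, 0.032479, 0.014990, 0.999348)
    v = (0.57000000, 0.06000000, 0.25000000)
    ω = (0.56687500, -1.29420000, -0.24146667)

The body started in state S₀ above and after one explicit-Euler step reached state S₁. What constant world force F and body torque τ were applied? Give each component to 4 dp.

F = (-0.6000, -2.8000, 1.0000)
τ = (-0.0400, 0.0200, -0.1400)

rate change Δω = (-0.03312500, 0.00580000, -0.04146667)
I·α + gyro = (-0.0400, 0.0200, -0.1400)
v₁ − v₀ = (-0.03000000, -0.14000000, 0.05000000)
m·(v₁−v₀)/dt = (-0.6000, -2.8000, 1.0000)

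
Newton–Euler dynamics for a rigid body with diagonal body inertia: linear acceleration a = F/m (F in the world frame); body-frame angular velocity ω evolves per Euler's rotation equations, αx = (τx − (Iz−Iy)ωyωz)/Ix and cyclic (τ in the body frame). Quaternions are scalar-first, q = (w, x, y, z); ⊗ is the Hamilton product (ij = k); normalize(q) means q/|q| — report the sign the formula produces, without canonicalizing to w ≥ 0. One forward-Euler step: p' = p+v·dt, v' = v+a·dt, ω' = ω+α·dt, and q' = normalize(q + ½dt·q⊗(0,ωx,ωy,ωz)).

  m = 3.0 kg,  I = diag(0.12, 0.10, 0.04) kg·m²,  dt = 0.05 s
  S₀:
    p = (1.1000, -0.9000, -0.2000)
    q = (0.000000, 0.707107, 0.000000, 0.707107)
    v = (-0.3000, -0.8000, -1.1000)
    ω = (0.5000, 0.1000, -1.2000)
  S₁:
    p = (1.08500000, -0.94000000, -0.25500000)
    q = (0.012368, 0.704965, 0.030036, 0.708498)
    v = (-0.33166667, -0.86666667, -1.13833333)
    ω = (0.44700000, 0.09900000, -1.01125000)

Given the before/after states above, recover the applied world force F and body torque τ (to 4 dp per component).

v₁ − v₀ = (-0.03166667, -0.06666667, -0.03833333)
m·(v₁−v₀)/dt = (-1.9000, -4.0000, -2.3000)
Δω = ω₁−ω₀ = (-0.05300000, -0.00100000, 0.18875000)
τ = I·(Δω/dt) + ω₀×(Iω₀) = (-0.1200, -0.0500, 0.1500)

F = (-1.9000, -4.0000, -2.3000)
τ = (-0.1200, -0.0500, 0.1500)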